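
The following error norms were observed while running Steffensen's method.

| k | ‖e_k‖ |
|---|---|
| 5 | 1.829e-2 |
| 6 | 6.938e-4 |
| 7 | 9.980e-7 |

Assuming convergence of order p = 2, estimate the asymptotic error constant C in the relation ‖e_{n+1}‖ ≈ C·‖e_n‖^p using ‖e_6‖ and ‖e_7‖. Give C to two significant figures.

2.1

C ≈ ‖e_7‖ / ‖e_6‖^2
  = 9.980e-7 / (6.938e-4)^2
  = 9.980e-7 / 4.81358e-07 ≈ 2.0733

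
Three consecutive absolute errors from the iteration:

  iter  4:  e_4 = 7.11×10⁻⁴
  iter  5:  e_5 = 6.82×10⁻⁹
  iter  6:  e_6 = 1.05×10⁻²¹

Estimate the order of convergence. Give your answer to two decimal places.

p ≈ ln(e_6/e_5) / ln(e_5/e_4)
  = ln(1.05×10⁻²¹/6.82×10⁻⁹) / ln(6.82×10⁻⁹/7.11×10⁻⁴)
  = ln(1.53959e-13) / ln(9.59212e-06)
  = -29.50209 / -11.55457 ≈ 2.55328

2.55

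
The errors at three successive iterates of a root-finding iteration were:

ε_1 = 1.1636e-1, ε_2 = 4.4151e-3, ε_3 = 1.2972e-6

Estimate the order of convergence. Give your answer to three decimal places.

2.486

p ≈ ln(ε_3/ε_2) / ln(ε_2/ε_1)
  = ln(1.2972e-6/4.4151e-3) / ln(4.4151e-3/1.1636e-1)
  = ln(0.00029381) / ln(0.0379435)
  = -8.132577 / -3.271657 ≈ 2.485767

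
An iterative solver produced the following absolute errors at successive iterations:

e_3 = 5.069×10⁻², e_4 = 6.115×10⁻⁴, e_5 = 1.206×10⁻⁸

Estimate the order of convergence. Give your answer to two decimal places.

2.45

p ≈ ln(e_5/e_4) / ln(e_4/e_3)
  = ln(1.206×10⁻⁸/6.115×10⁻⁴) / ln(6.115×10⁻⁴/5.069×10⁻²)
  = ln(1.9722e-05) / ln(0.0120635)
  = -10.83378 / -4.41757 ≈ 2.45243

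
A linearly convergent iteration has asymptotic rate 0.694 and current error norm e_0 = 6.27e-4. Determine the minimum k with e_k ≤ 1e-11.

50

After k steps, e_k ≈ 6.27e-4·0.694^k.
Need 0.694^k ≤ 1e-11/6.27e-4 = 1.5949e-08.
k ≥ ln(1.5949e-08)/ln(0.694) = -17.9539/-0.36528 = 49.151.
Smallest integer k = 50.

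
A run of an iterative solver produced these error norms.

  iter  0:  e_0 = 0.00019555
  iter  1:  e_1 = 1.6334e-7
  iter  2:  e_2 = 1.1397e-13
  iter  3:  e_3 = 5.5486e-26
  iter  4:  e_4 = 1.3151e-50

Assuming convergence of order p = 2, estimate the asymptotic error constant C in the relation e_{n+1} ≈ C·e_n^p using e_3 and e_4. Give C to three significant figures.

4.27

C ≈ e_4 / e_3^2
  = 1.3151e-50 / (5.5486e-26)^2
  = 1.3151e-50 / 3.0787e-51 ≈ 4.2716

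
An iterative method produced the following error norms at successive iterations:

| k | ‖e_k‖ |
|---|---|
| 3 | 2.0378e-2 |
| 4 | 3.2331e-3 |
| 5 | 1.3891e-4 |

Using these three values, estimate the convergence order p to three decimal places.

p ≈ ln(‖e_5‖/‖e_4‖) / ln(‖e_4‖/‖e_3‖)
  = ln(1.3891e-4/3.2331e-3) / ln(3.2331e-3/2.0378e-2)
  = ln(0.042965) / ln(0.158656)
  = -3.147369 / -1.841017 ≈ 1.709582

1.710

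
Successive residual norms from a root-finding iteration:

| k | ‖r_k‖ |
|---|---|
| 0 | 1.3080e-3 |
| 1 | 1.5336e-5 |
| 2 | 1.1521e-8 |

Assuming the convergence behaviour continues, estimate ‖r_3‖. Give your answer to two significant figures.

First estimate the order: p ≈ ln(‖r_2‖/‖r_1‖) / ln(‖r_1‖/‖r_0‖) = ln(1.1521e-8/1.5336e-5)/ln(1.5336e-5/1.3080e-3) = ln(0.000751239)/ln(0.0117248) ≈ 1.6180.
Then ‖r_3‖ ≈ ‖r_2‖·(‖r_2‖/‖r_1‖)^p = 1.1521e-8·(0.000751239)^1.6180 = 1.1521e-8·8.81067e-06 ≈ 1.015e-13.

1.0e-13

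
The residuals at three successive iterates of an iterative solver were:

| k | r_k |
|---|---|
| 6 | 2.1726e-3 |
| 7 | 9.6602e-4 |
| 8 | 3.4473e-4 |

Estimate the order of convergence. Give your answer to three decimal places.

p ≈ ln(r_8/r_7) / ln(r_7/r_6)
  = ln(3.4473e-4/9.6602e-4) / ln(9.6602e-4/2.1726e-3)
  = ln(0.356856) / ln(0.444638)
  = -1.030423 / -0.810495 ≈ 1.271350

1.271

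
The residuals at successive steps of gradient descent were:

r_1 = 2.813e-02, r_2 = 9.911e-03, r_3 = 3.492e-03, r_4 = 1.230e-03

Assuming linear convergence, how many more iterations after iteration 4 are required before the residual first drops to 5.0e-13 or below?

Rate ρ ≈ r_4/r_3 = 1.230e-03/3.492e-03 = 0.3522.
After j more steps, r_{4+j} ≈ 1.230e-03·ρ^j; need ρ^j ≤ 5.0e-13/1.230e-03 = 4.06504e-10.
j ≥ ln(4.06504e-10)/ln(0.3522) = -21.6234/-1.04356 = 20.721.
So 21 more iterations are needed.

21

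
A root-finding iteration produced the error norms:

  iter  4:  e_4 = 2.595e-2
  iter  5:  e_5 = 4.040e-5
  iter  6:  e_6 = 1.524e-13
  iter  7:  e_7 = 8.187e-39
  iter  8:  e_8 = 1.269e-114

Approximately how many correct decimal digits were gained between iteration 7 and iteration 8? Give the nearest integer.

Digits gained ≈ log₁₀(e_7/e_8) = log₁₀(8.187e-39/1.269e-114) = log₁₀(6.45154e+75) ≈ 75.810.

76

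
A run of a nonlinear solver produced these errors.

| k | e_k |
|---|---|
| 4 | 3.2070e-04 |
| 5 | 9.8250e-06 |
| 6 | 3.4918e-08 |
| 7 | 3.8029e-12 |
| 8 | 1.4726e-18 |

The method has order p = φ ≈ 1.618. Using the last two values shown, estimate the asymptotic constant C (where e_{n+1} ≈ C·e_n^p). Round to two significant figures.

4.4

C ≈ e_8 / e_7^1.618
  = 1.4726e-18 / (3.8029e-12)^1.618
  = 1.4726e-18 / 3.33139e-19 ≈ 4.4204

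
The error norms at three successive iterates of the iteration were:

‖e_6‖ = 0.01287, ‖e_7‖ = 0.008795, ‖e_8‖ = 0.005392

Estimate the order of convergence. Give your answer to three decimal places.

1.285

p ≈ ln(‖e_8‖/‖e_7‖) / ln(‖e_7‖/‖e_6‖)
  = ln(0.005392/0.008795) / ln(0.008795/0.01287)
  = ln(0.613076) / ln(0.683372)
  = -0.489266 / -0.380716 ≈ 1.285121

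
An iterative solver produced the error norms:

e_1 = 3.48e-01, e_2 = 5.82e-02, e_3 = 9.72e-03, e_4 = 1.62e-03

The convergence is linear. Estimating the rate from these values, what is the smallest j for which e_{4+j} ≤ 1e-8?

7

Rate ρ ≈ e_4/e_3 = 1.62e-03/9.72e-03 = 0.1667.
After j more steps, e_{4+j} ≈ 1.62e-03·ρ^j; need ρ^j ≤ 1e-8/1.62e-03 = 6.17284e-06.
j ≥ ln(6.17284e-06)/ln(0.1667) = -11.9954/-1.79156 = 6.696.
So 7 more iterations are needed.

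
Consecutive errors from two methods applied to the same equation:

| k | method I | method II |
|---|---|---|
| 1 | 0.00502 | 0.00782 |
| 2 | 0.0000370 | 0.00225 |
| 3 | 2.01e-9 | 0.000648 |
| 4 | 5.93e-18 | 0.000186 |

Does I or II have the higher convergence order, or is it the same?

Method I: p ≈ ln(5.93e-18/2.01e-9)/ln(2.01e-9/0.0000370) ≈ 2.00.
Method II: p ≈ ln(0.000186/0.000648)/ln(0.000648/0.00225) ≈ 1.00.
Method I has the higher order (≈2.0 vs ≈1.0).

I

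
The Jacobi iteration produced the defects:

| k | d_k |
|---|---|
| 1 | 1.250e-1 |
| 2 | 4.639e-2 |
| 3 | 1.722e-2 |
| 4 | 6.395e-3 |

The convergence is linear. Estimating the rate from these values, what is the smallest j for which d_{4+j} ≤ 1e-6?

9

Rate ρ ≈ d_4/d_3 = 6.395e-3/1.722e-2 = 0.3714.
After j more steps, d_{4+j} ≈ 6.395e-3·ρ^j; need ρ^j ≤ 1e-6/6.395e-3 = 0.000156372.
j ≥ ln(0.000156372)/ln(0.3714) = -8.7633/-0.99048 = 8.848.
So 9 more iterations are needed.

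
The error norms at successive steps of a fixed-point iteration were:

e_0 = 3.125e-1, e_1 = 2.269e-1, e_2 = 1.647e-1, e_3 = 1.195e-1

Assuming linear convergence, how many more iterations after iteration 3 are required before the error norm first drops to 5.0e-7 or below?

39

Rate ρ ≈ e_3/e_2 = 1.195e-1/1.647e-1 = 0.7256.
After j more steps, e_{3+j} ≈ 1.195e-1·ρ^j; need ρ^j ≤ 5.0e-7/1.195e-1 = 4.1841e-06.
j ≥ ln(4.1841e-06)/ln(0.7256) = -12.3842/-0.32076 = 38.609.
So 39 more iterations are needed.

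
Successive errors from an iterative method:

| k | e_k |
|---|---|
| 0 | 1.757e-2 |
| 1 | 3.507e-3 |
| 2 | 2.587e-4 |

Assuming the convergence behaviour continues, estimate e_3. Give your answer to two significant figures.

3.8e-6

First estimate the order: p ≈ ln(e_2/e_1) / ln(e_1/e_0) = ln(2.587e-4/3.507e-3)/ln(3.507e-3/1.757e-2) = ln(0.0737668)/ln(0.199602) ≈ 1.6177.
Then e_3 ≈ e_2·(e_2/e_1)^p = 2.587e-4·(0.0737668)^1.6177 = 2.587e-4·0.0147414 ≈ 3.814e-06.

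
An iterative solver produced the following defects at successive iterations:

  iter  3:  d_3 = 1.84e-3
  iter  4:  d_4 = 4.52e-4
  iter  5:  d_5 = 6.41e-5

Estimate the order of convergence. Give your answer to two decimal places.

p ≈ ln(d_5/d_4) / ln(d_4/d_3)
  = ln(6.41e-5/4.52e-4) / ln(4.52e-4/1.84e-3)
  = ln(0.141814) / ln(0.245652)
  = -1.95324 / -1.40384 ≈ 1.39136

1.39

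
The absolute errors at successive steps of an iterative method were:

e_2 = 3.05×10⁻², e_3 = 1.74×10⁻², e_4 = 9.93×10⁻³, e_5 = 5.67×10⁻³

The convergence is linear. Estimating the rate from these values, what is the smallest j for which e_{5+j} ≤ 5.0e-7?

17

Rate ρ ≈ e_5/e_4 = 5.67×10⁻³/9.93×10⁻³ = 0.5710.
After j more steps, e_{5+j} ≈ 5.67×10⁻³·ρ^j; need ρ^j ≤ 5.0e-7/5.67×10⁻³ = 8.81834e-05.
j ≥ ln(8.81834e-05)/ln(0.5710) = -9.3361/-0.56037 = 16.661.
So 17 more iterations are needed.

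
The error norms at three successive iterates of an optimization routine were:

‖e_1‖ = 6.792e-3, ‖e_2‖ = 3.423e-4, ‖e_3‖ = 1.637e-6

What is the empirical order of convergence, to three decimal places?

p ≈ ln(‖e_3‖/‖e_2‖) / ln(‖e_2‖/‖e_1‖)
  = ln(1.637e-6/3.423e-4) / ln(3.423e-4/6.792e-3)
  = ln(0.00478235) / ln(0.0503975)
  = -5.342823 / -2.987814 ≈ 1.788205

1.788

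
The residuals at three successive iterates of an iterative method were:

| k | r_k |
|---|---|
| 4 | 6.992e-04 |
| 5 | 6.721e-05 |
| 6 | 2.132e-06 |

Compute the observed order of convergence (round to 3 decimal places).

1.473

p ≈ ln(r_6/r_5) / ln(r_5/r_4)
  = ln(2.132e-06/6.721e-05) / ln(6.721e-05/6.992e-04)
  = ln(0.0317215) / ln(0.0961241)
  = -3.450761 / -2.342115 ≈ 1.473353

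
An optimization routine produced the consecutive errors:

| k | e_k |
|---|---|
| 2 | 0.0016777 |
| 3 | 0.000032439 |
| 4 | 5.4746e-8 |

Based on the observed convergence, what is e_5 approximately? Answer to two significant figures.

1.8e-12

First estimate the order: p ≈ ln(e_4/e_3) / ln(e_3/e_2) = ln(5.4746e-8/0.000032439)/ln(0.000032439/0.0016777) = ln(0.00168766)/ln(0.0193354) ≈ 1.6180.
Then e_5 ≈ e_4·(e_4/e_3)^p = 5.4746e-8·(0.00168766)^1.6180 = 5.4746e-8·3.26398e-05 ≈ 1.787e-12.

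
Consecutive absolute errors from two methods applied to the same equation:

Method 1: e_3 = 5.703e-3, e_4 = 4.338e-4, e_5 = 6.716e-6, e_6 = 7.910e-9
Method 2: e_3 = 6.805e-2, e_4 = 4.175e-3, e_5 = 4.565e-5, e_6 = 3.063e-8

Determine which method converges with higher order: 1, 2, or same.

Method 1: p ≈ ln(7.910e-9/6.716e-6)/ln(6.716e-6/4.338e-4) ≈ 1.62.
Method 2: p ≈ ln(3.063e-8/4.565e-5)/ln(4.565e-5/4.175e-3) ≈ 1.62.
Both orders ≈ 1.6 — effectively the same.

same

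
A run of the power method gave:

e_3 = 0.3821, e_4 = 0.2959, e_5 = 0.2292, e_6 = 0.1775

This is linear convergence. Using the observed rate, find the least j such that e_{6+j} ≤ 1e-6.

Rate ρ ≈ e_6/e_5 = 0.1775/0.2292 = 0.7744.
After j more steps, e_{6+j} ≈ 0.1775·ρ^j; need ρ^j ≤ 1e-6/0.1775 = 5.6338e-06.
j ≥ ln(5.6338e-06)/ln(0.7744) = -12.0867/-0.25567 = 47.275.
So 48 more iterations are needed.

48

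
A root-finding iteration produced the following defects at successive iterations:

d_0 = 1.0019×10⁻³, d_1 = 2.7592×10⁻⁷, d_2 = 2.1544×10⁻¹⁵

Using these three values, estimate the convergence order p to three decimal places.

p ≈ ln(d_2/d_1) / ln(d_1/d_0)
  = ln(2.1544×10⁻¹⁵/2.7592×10⁻⁷) / ln(2.7592×10⁻⁷/1.0019×10⁻³)
  = ln(7.80806e-09) / ln(0.000275397)
  = -18.668109 / -8.197297 ≈ 2.277349

2.277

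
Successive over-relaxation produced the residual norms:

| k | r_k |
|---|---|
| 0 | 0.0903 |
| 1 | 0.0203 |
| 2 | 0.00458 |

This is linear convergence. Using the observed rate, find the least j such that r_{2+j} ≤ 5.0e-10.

Rate ρ ≈ r_2/r_1 = 0.00458/0.0203 = 0.2256.
After j more steps, r_{2+j} ≈ 0.00458·ρ^j; need ρ^j ≤ 5.0e-10/0.00458 = 1.0917e-07.
j ≥ ln(1.0917e-07)/ln(0.2256) = -16.0304/-1.48899 = 10.766.
So 11 more iterations are needed.

11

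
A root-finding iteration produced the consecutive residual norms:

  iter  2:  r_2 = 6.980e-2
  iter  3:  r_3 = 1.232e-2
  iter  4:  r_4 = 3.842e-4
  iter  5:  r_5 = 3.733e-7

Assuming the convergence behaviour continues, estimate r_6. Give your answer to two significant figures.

First estimate the order: p ≈ ln(r_5/r_4) / ln(r_4/r_3) = ln(3.733e-7/3.842e-4)/ln(3.842e-4/1.232e-2) = ln(0.000971629)/ln(0.0311851) ≈ 2.0003.
Then r_6 ≈ r_5·(r_5/r_4)^p = 3.733e-7·(0.000971629)^2.0003 = 3.733e-7·9.421e-07 ≈ 3.517e-13.

3.5e-13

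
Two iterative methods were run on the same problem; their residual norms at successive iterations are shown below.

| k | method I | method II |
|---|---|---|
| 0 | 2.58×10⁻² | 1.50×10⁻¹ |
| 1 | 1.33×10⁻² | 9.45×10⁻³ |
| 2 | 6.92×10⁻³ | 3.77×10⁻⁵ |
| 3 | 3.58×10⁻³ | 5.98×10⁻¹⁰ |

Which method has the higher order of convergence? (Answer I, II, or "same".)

Method I: p ≈ ln(3.58×10⁻³/6.92×10⁻³)/ln(6.92×10⁻³/1.33×10⁻²) ≈ 1.01.
Method II: p ≈ ln(5.98×10⁻¹⁰/3.77×10⁻⁵)/ln(3.77×10⁻⁵/9.45×10⁻³) ≈ 2.00.
Method II has the higher order (≈2.0 vs ≈1.0).

II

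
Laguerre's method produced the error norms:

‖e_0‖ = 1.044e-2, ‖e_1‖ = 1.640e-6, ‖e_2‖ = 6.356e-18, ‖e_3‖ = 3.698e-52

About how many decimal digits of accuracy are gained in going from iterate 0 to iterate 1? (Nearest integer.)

4

Digits gained ≈ log₁₀(‖e_0‖/‖e_1‖) = log₁₀(1.044e-2/1.640e-6) = log₁₀(6365.85) ≈ 3.804.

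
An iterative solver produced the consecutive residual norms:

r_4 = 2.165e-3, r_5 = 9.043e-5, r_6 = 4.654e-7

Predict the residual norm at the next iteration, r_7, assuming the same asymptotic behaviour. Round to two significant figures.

7.4e-11

First estimate the order: p ≈ ln(r_6/r_5) / ln(r_5/r_4) = ln(4.654e-7/9.043e-5)/ln(9.043e-5/2.165e-3) = ln(0.00514652)/ln(0.0417691) ≈ 1.6594.
Then r_7 ≈ r_6·(r_6/r_5)^p = 4.654e-7·(0.00514652)^1.6594 = 4.654e-7·0.000159399 ≈ 7.418e-11.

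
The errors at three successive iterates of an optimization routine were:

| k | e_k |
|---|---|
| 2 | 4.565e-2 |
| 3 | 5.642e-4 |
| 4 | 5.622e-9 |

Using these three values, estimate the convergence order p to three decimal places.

p ≈ ln(e_4/e_3) / ln(e_3/e_2)
  = ln(5.622e-9/5.642e-4) / ln(5.642e-4/4.565e-2)
  = ln(9.96455e-06) / ln(0.0123593)
  = -11.516477 / -4.393346 ≈ 2.621345

2.621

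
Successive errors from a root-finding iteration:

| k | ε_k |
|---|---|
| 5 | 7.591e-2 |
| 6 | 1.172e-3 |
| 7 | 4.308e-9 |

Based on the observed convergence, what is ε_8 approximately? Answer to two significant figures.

2.1e-25

First estimate the order: p ≈ ln(ε_7/ε_6) / ln(ε_6/ε_5) = ln(4.308e-9/1.172e-3)/ln(1.172e-3/7.591e-2) = ln(3.67577e-06)/ln(0.0154393) ≈ 3.0003.
Then ε_8 ≈ ε_7·(ε_7/ε_6)^p = 4.308e-9·(3.67577e-06)^3.0003 = 4.308e-9·4.94783e-17 ≈ 2.132e-25.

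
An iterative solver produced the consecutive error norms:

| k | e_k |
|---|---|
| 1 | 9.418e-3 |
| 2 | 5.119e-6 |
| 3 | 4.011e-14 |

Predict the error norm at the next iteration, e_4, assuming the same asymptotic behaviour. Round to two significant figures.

3.0e-34

First estimate the order: p ≈ ln(e_3/e_2) / ln(e_2/e_1) = ln(4.011e-14/5.119e-6)/ln(5.119e-6/9.418e-3) = ln(7.83551e-09)/ln(0.000543534) ≈ 2.4828.
Then e_4 ≈ e_3·(e_3/e_2)^p = 4.011e-14·(7.83551e-09)^2.4828 = 4.011e-14·7.49187e-21 ≈ 3.005e-34.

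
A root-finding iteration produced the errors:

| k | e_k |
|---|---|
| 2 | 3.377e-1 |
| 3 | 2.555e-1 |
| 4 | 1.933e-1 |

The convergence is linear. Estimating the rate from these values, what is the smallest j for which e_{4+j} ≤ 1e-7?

52

Rate ρ ≈ e_4/e_3 = 1.933e-1/2.555e-1 = 0.7566.
After j more steps, e_{4+j} ≈ 1.933e-1·ρ^j; need ρ^j ≤ 1e-7/1.933e-1 = 5.17331e-07.
j ≥ ln(5.17331e-07)/ln(0.7566) = -14.4746/-0.27892 = 51.895.
So 52 more iterations are needed.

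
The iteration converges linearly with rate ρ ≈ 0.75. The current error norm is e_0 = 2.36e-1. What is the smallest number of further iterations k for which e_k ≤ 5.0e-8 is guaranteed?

After k steps, e_k ≈ 2.36e-1·0.75^k.
Need 0.75^k ≤ 5.0e-8/2.36e-1 = 2.11864e-07.
k ≥ ln(2.11864e-07)/ln(0.75) = -15.3673/-0.28768 = 53.418.
Smallest integer k = 54.

54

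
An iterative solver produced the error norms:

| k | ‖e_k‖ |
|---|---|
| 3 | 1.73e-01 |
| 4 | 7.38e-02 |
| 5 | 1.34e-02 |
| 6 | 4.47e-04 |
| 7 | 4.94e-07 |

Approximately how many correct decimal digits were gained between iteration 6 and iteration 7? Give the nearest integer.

3

Digits gained ≈ log₁₀(‖e_6‖/‖e_7‖) = log₁₀(4.47e-04/4.94e-07) = log₁₀(904.858) ≈ 2.957.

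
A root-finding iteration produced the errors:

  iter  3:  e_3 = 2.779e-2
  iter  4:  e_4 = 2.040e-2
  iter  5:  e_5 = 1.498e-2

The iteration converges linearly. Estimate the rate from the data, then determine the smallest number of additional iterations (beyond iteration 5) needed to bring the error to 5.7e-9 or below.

Rate ρ ≈ e_5/e_4 = 1.498e-2/2.040e-2 = 0.7343.
After j more steps, e_{5+j} ≈ 1.498e-2·ρ^j; need ρ^j ≤ 5.7e-9/1.498e-2 = 3.80507e-07.
j ≥ ln(3.80507e-07)/ln(0.7343) = -14.7818/-0.30884 = 47.862.
So 48 more iterations are needed.

48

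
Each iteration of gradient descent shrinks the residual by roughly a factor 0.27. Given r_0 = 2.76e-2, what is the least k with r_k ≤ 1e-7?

After k steps, r_k ≈ 2.76e-2·0.27^k.
Need 0.27^k ≤ 1e-7/2.76e-2 = 3.62319e-06.
k ≥ ln(3.62319e-06)/ln(0.27) = -12.5282/-1.30933 = 9.568.
Smallest integer k = 10.

10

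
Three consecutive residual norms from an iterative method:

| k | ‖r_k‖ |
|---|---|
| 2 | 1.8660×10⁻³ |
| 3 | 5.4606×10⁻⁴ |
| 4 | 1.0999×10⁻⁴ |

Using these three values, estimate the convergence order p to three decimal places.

p ≈ ln(‖r_4‖/‖r_3‖) / ln(‖r_3‖/‖r_2‖)
  = ln(1.0999×10⁻⁴/5.4606×10⁻⁴) / ln(5.4606×10⁻⁴/1.8660×10⁻³)
  = ln(0.201425) / ln(0.292637)
  = -1.602338 / -1.228822 ≈ 1.303963

1.304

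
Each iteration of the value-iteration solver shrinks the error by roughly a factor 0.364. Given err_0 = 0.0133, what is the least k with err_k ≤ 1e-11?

After k steps, err_k ≈ 0.0133·0.364^k.
Need 0.364^k ≤ 1e-11/0.0133 = 7.5188e-10.
k ≥ ln(7.5188e-10)/ln(0.364) = -21.0084/-1.01060 = 20.788.
Smallest integer k = 21.

21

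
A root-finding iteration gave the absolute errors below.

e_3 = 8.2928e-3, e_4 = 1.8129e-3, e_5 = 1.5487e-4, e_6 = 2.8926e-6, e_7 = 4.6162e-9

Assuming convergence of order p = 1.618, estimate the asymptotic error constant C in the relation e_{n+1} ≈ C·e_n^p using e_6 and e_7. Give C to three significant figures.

C ≈ e_7 / e_6^1.618
  = 4.6162e-9 / (2.8926e-6)^1.618
  = 4.6162e-9 / 1.09236e-09 ≈ 4.2259

4.23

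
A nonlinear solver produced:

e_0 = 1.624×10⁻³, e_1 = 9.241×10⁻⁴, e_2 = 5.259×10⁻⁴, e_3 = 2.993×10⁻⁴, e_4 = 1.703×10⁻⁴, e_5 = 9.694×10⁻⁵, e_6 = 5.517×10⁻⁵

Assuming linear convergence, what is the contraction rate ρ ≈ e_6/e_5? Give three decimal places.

0.569

ρ ≈ e_6/e_5 = 5.517×10⁻⁵/9.694×10⁻⁵ = 0.56911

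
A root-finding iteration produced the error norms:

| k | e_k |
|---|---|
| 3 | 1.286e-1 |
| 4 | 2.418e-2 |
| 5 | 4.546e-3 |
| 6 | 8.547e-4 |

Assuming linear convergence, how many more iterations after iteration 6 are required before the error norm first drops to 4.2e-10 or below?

9

Rate ρ ≈ e_6/e_5 = 8.547e-4/4.546e-3 = 0.1880.
After j more steps, e_{6+j} ≈ 8.547e-4·ρ^j; need ρ^j ≤ 4.2e-10/8.547e-4 = 4.914e-07.
j ≥ ln(4.914e-07)/ln(0.1880) = -14.5260/-1.67131 = 8.691.
So 9 more iterations are needed.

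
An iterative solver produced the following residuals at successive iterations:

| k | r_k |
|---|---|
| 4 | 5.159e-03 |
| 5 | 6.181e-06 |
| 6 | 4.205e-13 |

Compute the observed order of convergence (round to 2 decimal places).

2.45

p ≈ ln(r_6/r_5) / ln(r_5/r_4)
  = ln(4.205e-13/6.181e-06) / ln(6.181e-06/5.159e-03)
  = ln(6.80311e-08) / ln(0.0011981)
  = -16.50330 / -6.72702 ≈ 2.45329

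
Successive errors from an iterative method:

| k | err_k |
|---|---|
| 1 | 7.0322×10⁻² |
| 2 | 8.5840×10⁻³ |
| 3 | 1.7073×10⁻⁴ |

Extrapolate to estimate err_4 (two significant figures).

1.2e-7

First estimate the order: p ≈ ln(err_3/err_2) / ln(err_2/err_1) = ln(1.7073×10⁻⁴/8.5840×10⁻³)/ln(8.5840×10⁻³/7.0322×10⁻²) = ln(0.0198893)/ln(0.122067) ≈ 1.8627.
Then err_4 ≈ err_3·(err_3/err_2)^p = 1.7073×10⁻⁴·(0.0198893)^1.8627 = 1.7073×10⁻⁴·0.00067739 ≈ 1.157e-07.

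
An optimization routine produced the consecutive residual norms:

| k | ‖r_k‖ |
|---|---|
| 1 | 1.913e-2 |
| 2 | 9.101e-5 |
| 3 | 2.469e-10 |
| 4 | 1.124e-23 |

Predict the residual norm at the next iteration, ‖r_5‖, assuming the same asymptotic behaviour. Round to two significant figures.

1.2e-55

First estimate the order: p ≈ ln(‖r_4‖/‖r_3‖) / ln(‖r_3‖/‖r_2‖) = ln(1.124e-23/2.469e-10)/ln(2.469e-10/9.101e-5) = ln(4.55245e-14)/ln(2.71289e-06) ≈ 2.3968.
Then ‖r_5‖ ≈ ‖r_4‖·(‖r_4‖/‖r_3‖)^p = 1.124e-23·(4.55245e-14)^2.3968 = 1.124e-23·1.05313e-32 ≈ 1.184e-55.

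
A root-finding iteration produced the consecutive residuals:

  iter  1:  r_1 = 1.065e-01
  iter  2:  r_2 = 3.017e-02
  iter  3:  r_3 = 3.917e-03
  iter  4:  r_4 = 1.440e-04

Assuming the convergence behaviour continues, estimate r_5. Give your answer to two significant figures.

First estimate the order: p ≈ ln(r_4/r_3) / ln(r_3/r_2) = ln(1.440e-04/3.917e-03)/ln(3.917e-03/3.017e-02) = ln(0.0367628)/ln(0.129831) ≈ 1.6180.
Then r_5 ≈ r_4·(r_4/r_3)^p = 1.440e-04·(0.0367628)^1.6180 = 1.440e-04·0.00477344 ≈ 6.874e-07.

6.9e-7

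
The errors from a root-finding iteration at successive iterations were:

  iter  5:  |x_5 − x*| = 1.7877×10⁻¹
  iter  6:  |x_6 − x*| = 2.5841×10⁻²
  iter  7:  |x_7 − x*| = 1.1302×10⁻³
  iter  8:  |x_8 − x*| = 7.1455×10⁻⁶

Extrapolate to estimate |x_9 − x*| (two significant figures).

2.0e-9

First estimate the order: p ≈ ln(|x_8 − x*|/|x_7 − x*|) / ln(|x_7 − x*|/|x_6 − x*|) = ln(7.1455×10⁻⁶/1.1302×10⁻³)/ln(1.1302×10⁻³/2.5841×10⁻²) = ln(0.00632233)/ln(0.0437367) ≈ 1.6180.
Then |x_9 − x*| ≈ |x_8 − x*|·(|x_8 − x*|/|x_7 − x*|)^p = 7.1455×10⁻⁶·(0.00632233)^1.6180 = 7.1455×10⁻⁶·0.000276579 ≈ 1.976e-09.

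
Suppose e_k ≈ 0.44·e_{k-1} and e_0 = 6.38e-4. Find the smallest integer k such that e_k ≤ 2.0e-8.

13

After k steps, e_k ≈ 6.38e-4·0.44^k.
Need 0.44^k ≤ 2.0e-8/6.38e-4 = 3.1348e-05.
k ≥ ln(3.1348e-05)/ln(0.44) = -10.3704/-0.82098 = 12.632.
Smallest integer k = 13.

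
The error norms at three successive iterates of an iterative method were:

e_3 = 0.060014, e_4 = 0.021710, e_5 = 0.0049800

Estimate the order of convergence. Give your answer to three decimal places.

1.448

p ≈ ln(e_5/e_4) / ln(e_4/e_3)
  = ln(0.0049800/0.021710) / ln(0.021710/0.060014)
  = ln(0.229387) / ln(0.361749)
  = -1.472345 / -1.016805 ≈ 1.448011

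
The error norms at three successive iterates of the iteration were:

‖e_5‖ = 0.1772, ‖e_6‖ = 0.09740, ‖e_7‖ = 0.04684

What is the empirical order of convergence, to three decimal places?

1.223

p ≈ ln(‖e_7‖/‖e_6‖) / ln(‖e_6‖/‖e_5‖)
  = ln(0.04684/0.09740) / ln(0.09740/0.1772)
  = ln(0.480903) / ln(0.549661)
  = -0.732090 / -0.598454 ≈ 1.223302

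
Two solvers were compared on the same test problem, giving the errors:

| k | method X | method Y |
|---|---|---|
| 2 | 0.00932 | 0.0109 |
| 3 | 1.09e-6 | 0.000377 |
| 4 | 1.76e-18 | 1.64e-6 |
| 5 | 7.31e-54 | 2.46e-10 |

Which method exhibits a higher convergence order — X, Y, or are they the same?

Method X: p ≈ ln(7.31e-54/1.76e-18)/ln(1.76e-18/1.09e-6) ≈ 3.00.
Method Y: p ≈ ln(2.46e-10/1.64e-6)/ln(1.64e-6/0.000377) ≈ 1.62.
Method X has the higher order (≈3.0 vs ≈1.6).

X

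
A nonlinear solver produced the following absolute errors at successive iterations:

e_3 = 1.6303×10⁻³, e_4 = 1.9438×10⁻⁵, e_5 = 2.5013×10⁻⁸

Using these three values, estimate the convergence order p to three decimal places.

p ≈ ln(e_5/e_4) / ln(e_4/e_3)
  = ln(2.5013×10⁻⁸/1.9438×10⁻⁵) / ln(1.9438×10⁻⁵/1.6303×10⁻³)
  = ln(0.00128681) / ln(0.011923)
  = -6.655589 / -4.429286 ≈ 1.502632

1.503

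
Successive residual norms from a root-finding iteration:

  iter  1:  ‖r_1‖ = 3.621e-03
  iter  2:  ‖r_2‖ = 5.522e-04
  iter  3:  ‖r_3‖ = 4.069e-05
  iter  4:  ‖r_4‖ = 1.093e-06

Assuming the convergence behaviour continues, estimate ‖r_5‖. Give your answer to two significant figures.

7.2e-9

First estimate the order: p ≈ ln(‖r_4‖/‖r_3‖) / ln(‖r_3‖/‖r_2‖) = ln(1.093e-06/4.069e-05)/ln(4.069e-05/5.522e-04) = ln(0.0268616)/ln(0.0736871) ≈ 1.3869.
Then ‖r_5‖ ≈ ‖r_4‖·(‖r_4‖/‖r_3‖)^p = 1.093e-06·(0.0268616)^1.3869 = 1.093e-06·0.0066277 ≈ 7.244e-09.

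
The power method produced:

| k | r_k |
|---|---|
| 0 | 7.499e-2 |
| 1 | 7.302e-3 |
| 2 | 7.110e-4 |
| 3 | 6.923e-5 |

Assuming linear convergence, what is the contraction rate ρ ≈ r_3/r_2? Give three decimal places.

ρ ≈ r_3/r_2 = 6.923e-5/7.110e-4 = 0.09737

0.097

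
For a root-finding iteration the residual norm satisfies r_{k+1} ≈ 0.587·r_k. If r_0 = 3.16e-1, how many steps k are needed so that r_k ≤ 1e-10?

42

After k steps, r_k ≈ 3.16e-1·0.587^k.
Need 0.587^k ≤ 1e-10/3.16e-1 = 3.16456e-10.
k ≥ ln(3.16456e-10)/ln(0.587) = -21.8738/-0.53273 = 41.060.
Smallest integer k = 42.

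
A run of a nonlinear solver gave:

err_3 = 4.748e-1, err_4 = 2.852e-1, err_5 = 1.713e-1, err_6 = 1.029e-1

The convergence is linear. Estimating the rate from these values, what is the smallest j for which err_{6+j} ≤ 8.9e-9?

32

Rate ρ ≈ err_6/err_5 = 1.029e-1/1.713e-1 = 0.6007.
After j more steps, err_{6+j} ≈ 1.029e-1·ρ^j; need ρ^j ≤ 8.9e-9/1.029e-1 = 8.64917e-08.
j ≥ ln(8.64917e-08)/ln(0.6007) = -16.2632/-0.50966 = 31.910.
So 32 more iterations are needed.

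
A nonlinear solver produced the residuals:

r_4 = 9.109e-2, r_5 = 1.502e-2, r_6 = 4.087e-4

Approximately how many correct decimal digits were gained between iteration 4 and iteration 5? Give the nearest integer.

1

Digits gained ≈ log₁₀(r_4/r_5) = log₁₀(9.109e-2/1.502e-2) = log₁₀(6.06458) ≈ 0.783.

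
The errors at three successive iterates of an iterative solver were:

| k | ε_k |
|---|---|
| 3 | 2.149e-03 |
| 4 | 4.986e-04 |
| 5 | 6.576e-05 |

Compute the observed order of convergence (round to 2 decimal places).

p ≈ ln(ε_5/ε_4) / ln(ε_4/ε_3)
  = ln(6.576e-05/4.986e-04) / ln(4.986e-04/2.149e-03)
  = ln(0.131889) / ln(0.232015)
  = -2.02579 / -1.46095 ≈ 1.38663

1.39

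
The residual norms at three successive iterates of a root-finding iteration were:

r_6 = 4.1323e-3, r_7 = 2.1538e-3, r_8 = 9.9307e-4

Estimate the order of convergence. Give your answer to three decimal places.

1.188

p ≈ ln(r_8/r_7) / ln(r_7/r_6)
  = ln(9.9307e-4/2.1538e-3) / ln(2.1538e-3/4.1323e-3)
  = ln(0.461078) / ln(0.521211)
  = -0.774188 / -0.651600 ≈ 1.188134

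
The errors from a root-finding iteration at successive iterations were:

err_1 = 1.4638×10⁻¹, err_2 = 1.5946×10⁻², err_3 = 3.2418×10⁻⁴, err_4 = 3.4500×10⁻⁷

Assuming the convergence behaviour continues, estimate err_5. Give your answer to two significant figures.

2.1e-12

First estimate the order: p ≈ ln(err_4/err_3) / ln(err_3/err_2) = ln(3.4500×10⁻⁷/3.2418×10⁻⁴)/ln(3.2418×10⁻⁴/1.5946×10⁻²) = ln(0.00106422)/ln(0.0203299) ≈ 1.7572.
Then err_5 ≈ err_4·(err_4/err_3)^p = 3.4500×10⁻⁷·(0.00106422)^1.7572 = 3.4500×10⁻⁷·5.96897e-06 ≈ 2.059e-12.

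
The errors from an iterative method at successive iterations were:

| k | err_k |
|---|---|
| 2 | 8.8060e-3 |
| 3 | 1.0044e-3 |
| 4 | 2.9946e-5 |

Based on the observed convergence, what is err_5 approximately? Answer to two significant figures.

First estimate the order: p ≈ ln(err_4/err_3) / ln(err_3/err_2) = ln(2.9946e-5/1.0044e-3)/ln(1.0044e-3/8.8060e-3) = ln(0.0298148)/ln(0.114059) ≈ 1.6180.
Then err_5 ≈ err_4·(err_4/err_3)^p = 2.9946e-5·(0.0298148)^1.6180 = 2.9946e-5·0.00340119 ≈ 1.019e-07.

1.0e-7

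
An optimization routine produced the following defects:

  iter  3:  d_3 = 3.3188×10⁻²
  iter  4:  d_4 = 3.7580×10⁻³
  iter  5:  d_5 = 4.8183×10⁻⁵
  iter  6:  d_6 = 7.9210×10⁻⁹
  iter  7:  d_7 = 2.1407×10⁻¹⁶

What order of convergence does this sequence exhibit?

Consecutive ratios: d_7/d_6 = 2.1407×10⁻¹⁶/7.9210×10⁻⁹ = 2.70256e-08, d_6/d_5 = 7.9210×10⁻⁹/4.8183×10⁻⁵ = 0.000164394.
p ≈ ln(2.70256e-08)/ln(0.000164394) = -17.4265/-8.7132 ≈ 2.00.
So the convergence is quadratic (order 2).

2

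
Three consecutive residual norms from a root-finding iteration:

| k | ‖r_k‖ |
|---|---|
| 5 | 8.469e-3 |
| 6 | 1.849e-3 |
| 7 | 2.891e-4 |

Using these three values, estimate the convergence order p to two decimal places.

p ≈ ln(‖r_7‖/‖r_6‖) / ln(‖r_6‖/‖r_5‖)
  = ln(2.891e-4/1.849e-3) / ln(1.849e-3/8.469e-3)
  = ln(0.156355) / ln(0.218326)
  = -1.85563 / -1.52177 ≈ 1.21939

1.22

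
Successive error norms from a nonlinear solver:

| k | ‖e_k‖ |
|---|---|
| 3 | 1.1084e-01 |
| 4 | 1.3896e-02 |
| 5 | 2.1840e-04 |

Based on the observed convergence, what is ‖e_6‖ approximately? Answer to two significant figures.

5.4e-8

First estimate the order: p ≈ ln(‖e_5‖/‖e_4‖) / ln(‖e_4‖/‖e_3‖) = ln(2.1840e-04/1.3896e-02)/ln(1.3896e-02/1.1084e-01) = ln(0.0157168)/ln(0.12537) ≈ 2.0000.
Then ‖e_6‖ ≈ ‖e_5‖·(‖e_5‖/‖e_4‖)^p = 2.1840e-04·(0.0157168)^2.0000 = 2.1840e-04·0.000247018 ≈ 5.395e-08.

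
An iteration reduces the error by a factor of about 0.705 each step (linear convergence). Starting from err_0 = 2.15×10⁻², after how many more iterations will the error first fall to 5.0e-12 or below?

64

After k steps, err_k ≈ 2.15×10⁻²·0.705^k.
Need 0.705^k ≤ 5.0e-12/2.15×10⁻² = 2.32558e-10.
k ≥ ln(2.32558e-10)/ln(0.705) = -22.1819/-0.34956 = 63.457.
Smallest integer k = 64.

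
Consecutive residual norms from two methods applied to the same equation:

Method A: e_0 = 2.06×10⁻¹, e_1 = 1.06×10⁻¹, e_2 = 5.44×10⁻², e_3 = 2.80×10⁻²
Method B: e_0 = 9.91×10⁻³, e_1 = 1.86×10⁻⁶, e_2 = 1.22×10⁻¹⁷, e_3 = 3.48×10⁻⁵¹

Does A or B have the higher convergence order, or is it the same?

B

Method A: p ≈ ln(2.80×10⁻²/5.44×10⁻²)/ln(5.44×10⁻²/1.06×10⁻¹) ≈ 1.00.
Method B: p ≈ ln(3.48×10⁻⁵¹/1.22×10⁻¹⁷)/ln(1.22×10⁻¹⁷/1.86×10⁻⁶) ≈ 3.00.
Method B has the higher order (≈3.0 vs ≈1.0).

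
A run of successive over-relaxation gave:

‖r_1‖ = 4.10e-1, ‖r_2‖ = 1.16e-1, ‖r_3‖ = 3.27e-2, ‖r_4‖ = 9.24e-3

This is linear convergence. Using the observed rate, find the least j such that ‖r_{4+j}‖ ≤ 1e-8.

11

Rate ρ ≈ ‖r_4‖/‖r_3‖ = 9.24e-3/3.27e-2 = 0.2826.
After j more steps, ‖r_{4+j}‖ ≈ 9.24e-3·ρ^j; need ρ^j ≤ 1e-8/9.24e-3 = 1.08225e-06.
j ≥ ln(1.08225e-06)/ln(0.2826) = -13.7365/-1.26372 = 10.870.
So 11 more iterations are needed.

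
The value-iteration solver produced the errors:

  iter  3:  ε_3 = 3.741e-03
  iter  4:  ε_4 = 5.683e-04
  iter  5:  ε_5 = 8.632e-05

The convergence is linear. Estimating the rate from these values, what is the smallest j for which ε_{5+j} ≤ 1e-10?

Rate ρ ≈ ε_5/ε_4 = 8.632e-05/5.683e-04 = 0.1519.
After j more steps, ε_{5+j} ≈ 8.632e-05·ρ^j; need ρ^j ≤ 1e-10/8.632e-05 = 1.15848e-06.
j ≥ ln(1.15848e-06)/ln(0.1519) = -13.6684/-1.88453 = 7.253.
So 8 more iterations are needed.

8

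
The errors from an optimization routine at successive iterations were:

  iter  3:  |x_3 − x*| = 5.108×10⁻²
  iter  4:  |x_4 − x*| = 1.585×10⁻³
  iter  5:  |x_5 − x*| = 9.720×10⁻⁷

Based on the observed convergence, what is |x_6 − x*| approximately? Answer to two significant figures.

First estimate the order: p ≈ ln(|x_5 − x*|/|x_4 − x*|) / ln(|x_4 − x*|/|x_3 − x*|) = ln(9.720×10⁻⁷/1.585×10⁻³)/ln(1.585×10⁻³/5.108×10⁻²) = ln(0.000613249)/ln(0.0310298) ≈ 2.1299.
Then |x_6 − x*| ≈ |x_5 − x*|·(|x_5 − x*|/|x_4 − x*|)^p = 9.720×10⁻⁷·(0.000613249)^2.1299 = 9.720×10⁻⁷·1.43876e-07 ≈ 1.398e-13.

1.4e-13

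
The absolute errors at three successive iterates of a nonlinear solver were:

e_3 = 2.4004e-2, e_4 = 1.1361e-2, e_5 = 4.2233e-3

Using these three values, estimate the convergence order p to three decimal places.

1.323

p ≈ ln(e_5/e_4) / ln(e_4/e_3)
  = ln(4.2233e-3/1.1361e-2) / ln(1.1361e-2/2.4004e-2)
  = ln(0.371737) / ln(0.473296)
  = -0.989569 / -0.748034 ≈ 1.322893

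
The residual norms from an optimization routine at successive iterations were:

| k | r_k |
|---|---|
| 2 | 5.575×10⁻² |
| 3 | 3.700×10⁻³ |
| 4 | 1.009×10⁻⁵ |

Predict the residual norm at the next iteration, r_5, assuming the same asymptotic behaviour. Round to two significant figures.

First estimate the order: p ≈ ln(r_4/r_3) / ln(r_3/r_2) = ln(1.009×10⁻⁵/3.700×10⁻³)/ln(3.700×10⁻³/5.575×10⁻²) = ln(0.00272703)/ln(0.0663677) ≈ 2.1768.
Then r_5 ≈ r_4·(r_4/r_3)^p = 1.009×10⁻⁵·(0.00272703)^2.1768 = 1.009×10⁻⁵·2.61824e-06 ≈ 2.642e-11.

2.6e-11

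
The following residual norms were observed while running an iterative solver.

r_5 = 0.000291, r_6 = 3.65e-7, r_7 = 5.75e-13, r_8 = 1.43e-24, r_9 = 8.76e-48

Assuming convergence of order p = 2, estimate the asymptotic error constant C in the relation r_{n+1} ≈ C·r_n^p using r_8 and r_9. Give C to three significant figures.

4.28

C ≈ r_9 / r_8^2
  = 8.76e-48 / (1.43e-24)^2
  = 8.76e-48 / 2.0449e-48 ≈ 4.2838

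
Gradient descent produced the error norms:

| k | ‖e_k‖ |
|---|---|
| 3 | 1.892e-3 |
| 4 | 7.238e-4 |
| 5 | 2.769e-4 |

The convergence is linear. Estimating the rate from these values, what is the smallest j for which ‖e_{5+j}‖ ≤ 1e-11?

Rate ρ ≈ ‖e_5‖/‖e_4‖ = 2.769e-4/7.238e-4 = 0.3826.
After j more steps, ‖e_{5+j}‖ ≈ 2.769e-4·ρ^j; need ρ^j ≤ 1e-11/2.769e-4 = 3.61141e-08.
j ≥ ln(3.61141e-08)/ln(0.3826) = -17.1366/-0.96077 = 17.836.
So 18 more iterations are needed.

18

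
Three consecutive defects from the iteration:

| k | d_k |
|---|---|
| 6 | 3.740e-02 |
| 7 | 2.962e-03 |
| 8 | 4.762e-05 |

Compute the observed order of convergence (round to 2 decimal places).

1.63

p ≈ ln(d_8/d_7) / ln(d_7/d_6)
  = ln(4.762e-05/2.962e-03) / ln(2.962e-03/3.740e-02)
  = ln(0.016077) / ln(0.0791979)
  = -4.13037 / -2.53581 ≈ 1.62882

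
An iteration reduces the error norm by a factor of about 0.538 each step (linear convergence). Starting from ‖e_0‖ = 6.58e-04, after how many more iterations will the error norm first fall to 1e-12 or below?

After k steps, ‖e_k‖ ≈ 6.58e-04·0.538^k.
Need 0.538^k ≤ 1e-12/6.58e-04 = 1.51976e-09.
k ≥ ln(1.51976e-09)/ln(0.538) = -20.3047/-0.61990 = 32.755.
Smallest integer k = 33.

33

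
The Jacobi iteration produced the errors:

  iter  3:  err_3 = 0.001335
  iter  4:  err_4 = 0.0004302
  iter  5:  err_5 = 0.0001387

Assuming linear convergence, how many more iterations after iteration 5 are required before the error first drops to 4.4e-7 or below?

Rate ρ ≈ err_5/err_4 = 0.0001387/0.0004302 = 0.3224.
After j more steps, err_{5+j} ≈ 0.0001387·ρ^j; need ρ^j ≤ 4.4e-7/0.0001387 = 0.00317231.
j ≥ ln(0.00317231)/ln(0.3224) = -5.7533/-1.13196 = 5.083.
So 6 more iterations are needed.

6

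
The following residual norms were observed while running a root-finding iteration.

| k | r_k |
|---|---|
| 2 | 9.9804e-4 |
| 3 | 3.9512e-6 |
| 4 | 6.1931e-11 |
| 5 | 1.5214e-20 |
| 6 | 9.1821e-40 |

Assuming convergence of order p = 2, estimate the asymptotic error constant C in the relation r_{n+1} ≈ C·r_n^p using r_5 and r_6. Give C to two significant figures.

4.0

C ≈ r_6 / r_5^2
  = 9.1821e-40 / (1.5214e-20)^2
  = 9.1821e-40 / 2.31466e-40 ≈ 3.9669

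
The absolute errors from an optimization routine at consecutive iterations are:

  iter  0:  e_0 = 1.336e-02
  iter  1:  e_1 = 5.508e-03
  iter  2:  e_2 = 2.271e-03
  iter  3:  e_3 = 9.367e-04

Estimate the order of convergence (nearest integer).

1

Consecutive ratios: e_3/e_2 = 9.367e-04/2.271e-03 = 0.412461, e_2/e_1 = 2.271e-03/5.508e-03 = 0.412309.
p ≈ ln(0.412461)/ln(0.412309) = -0.8856/-0.8860 ≈ 1.00.
So the convergence is linear (order 1).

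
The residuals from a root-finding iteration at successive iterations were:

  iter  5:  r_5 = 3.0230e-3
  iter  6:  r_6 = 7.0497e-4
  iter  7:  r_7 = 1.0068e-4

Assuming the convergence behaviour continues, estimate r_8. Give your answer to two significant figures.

First estimate the order: p ≈ ln(r_7/r_6) / ln(r_6/r_5) = ln(1.0068e-4/7.0497e-4)/ln(7.0497e-4/3.0230e-3) = ln(0.142815)/ln(0.233202) ≈ 1.3368.
Then r_8 ≈ r_7·(r_7/r_6)^p = 1.0068e-4·(0.142815)^1.3368 = 1.0068e-4·0.0741484 ≈ 7.465e-06.

7.5e-6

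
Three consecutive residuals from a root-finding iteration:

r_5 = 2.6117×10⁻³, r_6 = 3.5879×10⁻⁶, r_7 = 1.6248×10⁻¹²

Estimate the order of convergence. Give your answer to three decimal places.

2.217

p ≈ ln(r_7/r_6) / ln(r_6/r_5)
  = ln(1.6248×10⁻¹²/3.5879×10⁻⁶) / ln(3.5879×10⁻⁶/2.6117×10⁻³)
  = ln(4.52855e-07) / ln(0.00137378)
  = -14.607694 / -6.590189 ≈ 2.216582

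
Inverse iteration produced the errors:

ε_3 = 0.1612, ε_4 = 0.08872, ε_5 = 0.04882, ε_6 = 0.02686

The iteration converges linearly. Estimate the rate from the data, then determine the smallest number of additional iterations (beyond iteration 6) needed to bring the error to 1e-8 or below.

Rate ρ ≈ ε_6/ε_5 = 0.02686/0.04882 = 0.5502.
After j more steps, ε_{6+j} ≈ 0.02686·ρ^j; need ρ^j ≤ 1e-8/0.02686 = 3.72301e-07.
j ≥ ln(3.72301e-07)/ln(0.5502) = -14.8036/-0.59747 = 24.777.
So 25 more iterations are needed.

25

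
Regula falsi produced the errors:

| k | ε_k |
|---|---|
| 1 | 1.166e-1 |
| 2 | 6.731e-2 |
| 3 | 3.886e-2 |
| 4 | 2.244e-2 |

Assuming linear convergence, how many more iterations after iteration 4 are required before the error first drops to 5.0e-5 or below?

12

Rate ρ ≈ ε_4/ε_3 = 2.244e-2/3.886e-2 = 0.5775.
After j more steps, ε_{4+j} ≈ 2.244e-2·ρ^j; need ρ^j ≤ 5.0e-5/2.244e-2 = 0.00222816.
j ≥ ln(0.00222816)/ln(0.5775) = -6.1066/-0.54905 = 11.122.
So 12 more iterations are needed.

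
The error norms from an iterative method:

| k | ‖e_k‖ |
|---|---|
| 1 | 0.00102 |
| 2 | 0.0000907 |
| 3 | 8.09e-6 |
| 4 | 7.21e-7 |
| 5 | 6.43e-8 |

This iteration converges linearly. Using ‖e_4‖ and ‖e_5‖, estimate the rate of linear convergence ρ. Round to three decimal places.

0.089

ρ ≈ ‖e_5‖/‖e_4‖ = 6.43e-8/7.21e-7 = 0.08918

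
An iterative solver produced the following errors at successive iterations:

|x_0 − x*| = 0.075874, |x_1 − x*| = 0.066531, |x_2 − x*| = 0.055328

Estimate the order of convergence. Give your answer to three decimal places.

1.403

p ≈ ln(|x_2 − x*|/|x_1 − x*|) / ln(|x_1 − x*|/|x_0 − x*|)
  = ln(0.055328/0.066531) / ln(0.066531/0.075874)
  = ln(0.831612) / ln(0.876862)
  = -0.184389 / -0.131406 ≈ 1.403201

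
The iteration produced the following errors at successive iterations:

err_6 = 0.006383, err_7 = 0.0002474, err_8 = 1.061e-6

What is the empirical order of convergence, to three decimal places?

p ≈ ln(err_8/err_7) / ln(err_7/err_6)
  = ln(1.061e-6/0.0002474) / ln(0.0002474/0.006383)
  = ln(0.0042886) / ln(0.0387592)
  = -5.451795 / -3.250387 ≈ 1.677276

1.677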